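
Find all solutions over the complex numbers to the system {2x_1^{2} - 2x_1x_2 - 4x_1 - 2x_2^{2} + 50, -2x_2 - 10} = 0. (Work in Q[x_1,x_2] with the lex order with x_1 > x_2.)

{(-3, -5), (0, -5)}

Compute a lex Gröbner basis by Buchberger's algorithm.
f_1 = 2x_1^{2} - 2x_1x_2 - 4x_1 - 2x_2^{2} + 50, LT = x_1^{2}.
f_2 = -2x_2 - 10, LT = x_2.

The S-polynomials (S(f_1,f_2)) all reduce to 0 modulo the current basis, so we have a Gröbner basis.
Inter-reduce: drop elements whose leading term is divisible by another's, tail-reduce, and make monic.
Reduced Gröbner basis: {x_1^{2} + 3x_1, x_2 + 5}.

A lex Gröbner basis eliminates variables successively. Here x_2 + 5 depends only on x_2, with roots {-5}; lifting each root through the earlier basis elements recovers the full solutions.
  x_2 = -5: the earlier basis element becomes x_1^{2} + 3x_1 = 0, giving x_1 = -3, 0 — points (-3, -5), (0, -5).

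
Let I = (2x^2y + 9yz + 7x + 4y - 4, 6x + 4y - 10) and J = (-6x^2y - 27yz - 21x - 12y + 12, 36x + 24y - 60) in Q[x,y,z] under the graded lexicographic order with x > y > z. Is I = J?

Yes, the ideals are equal.

For a fixed monomial order, each ideal has a unique reduced Gröbner basis; comparing bases decides equality.
Buchberger on the first generating set:
f_1 = 2x^2y + 9yz + 7x + 4y - 4, LT = x^2y.
f_2 = 6x + 4y - 10, LT = x.

S(f_1,f_2): lcm = x^2y. S = -2/3xy^2 + 5/3xy + 9/2yz + 7/2x + 2y - 2.
  leading term xy^2: subtract (-1/9y^2)·f_2 from -2/3xy^2 + 5/3xy + 9/2yz + 7/2x + 2y - 2 → 4/9y^3 + 5/3xy - 10/9y^2 + 9/2yz + 7/2x + 2y - 2
  leading term y^3: no divisor's leading term divides it; move 4/9y^3 to the remainder.
  leading term xy: subtract (5/18y)·f_2 from 5/3xy - 10/9y^2 + 9/2yz + 7/2x + 2y - 2 → -20/9y^2 + 9/2yz + 7/2x + 43/9y - 2
  leading term y^2: no divisor's leading term divides it; move -20/9y^2 to the remainder.
  leading term yz: no divisor's leading term divides it; move 9/2yz to the remainder.
  leading term x: subtract (7/12)·f_2 from 7/2x + 43/9y - 2 → 22/9y + 23/6
  leading term y: no divisor's leading term divides it; move 22/9y to the remainder.
  leading term 1: no divisor's leading term divides it; move 23/6 to the remainder.
  remainder 4/9y^3 - 20/9y^2 + 9/2yz + 22/9y + 23/6 ≠ 0; add g_3 = 4/9y^3 - 20/9y^2 + 9/2yz + 22/9y + 23/6 to the basis.

The other S-polynomials (S(f_1,g_3), S(f_2,g_3)) all reduce to 0 modulo the current basis, so we have a Gröbner basis.
Inter-reduce: drop elements whose leading term is divisible by another's, tail-reduce, and make monic.
Reduced Gröbner basis: {y^3 - 5y^2 + 81/8yz + 11/2y + 69/8, x + 2/3y - 5/3}.

Buchberger on the second generating set:
h_1 = -6x^2y - 27yz - 21x - 12y + 12, LT = x^2y.
h_2 = 36x + 24y - 60, LT = x.

S(h_1,h_2): lcm = x^2y. S = -2/3xy^2 + 5/3xy + 9/2yz + 7/2x + 2y - 2.
  leading term xy^2: subtract (-1/54y^2)·h_2 from -2/3xy^2 + 5/3xy + 9/2yz + 7/2x + 2y - 2 → 4/9y^3 + 5/3xy - 10/9y^2 + 9/2yz + 7/2x + 2y - 2
  leading term y^3: no divisor's leading term divides it; move 4/9y^3 to the remainder.
  leading term xy: subtract (5/108y)·h_2 from 5/3xy - 10/9y^2 + 9/2yz + 7/2x + 2y - 2 → -20/9y^2 + 9/2yz + 7/2x + 43/9y - 2
  leading term y^2: no divisor's leading term divides it; move -20/9y^2 to the remainder.
  leading term yz: no divisor's leading term divides it; move 9/2yz to the remainder.
  leading term x: subtract (7/72)·h_2 from 7/2x + 43/9y - 2 → 22/9y + 23/6
  leading term y: no divisor's leading term divides it; move 22/9y to the remainder.
  leading term 1: no divisor's leading term divides it; move 23/6 to the remainder.
  remainder 4/9y^3 - 20/9y^2 + 9/2yz + 22/9y + 23/6 ≠ 0; add k_3 = 4/9y^3 - 20/9y^2 + 9/2yz + 22/9y + 23/6 to the basis.

The other S-polynomials (S(h_1,k_3), S(h_2,k_3)) all reduce to 0 modulo the current basis, so we have a Gröbner basis.
Inter-reduce: drop elements whose leading term is divisible by another's, tail-reduce, and make monic.
Reduced Gröbner basis: {y^3 - 5y^2 + 81/8yz + 11/2y + 69/8, x + 2/3y - 5/3}.

Same reduced basis, so the two generating sets span the same ideal.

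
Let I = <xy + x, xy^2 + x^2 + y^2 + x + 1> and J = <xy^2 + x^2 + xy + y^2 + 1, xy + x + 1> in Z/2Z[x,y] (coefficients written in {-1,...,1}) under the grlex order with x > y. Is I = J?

No, the ideals differ.

Two ideals are equal iff their reduced Gröbner bases coincide (the reduced basis is unique for a fixed ordering).
Buchberger on the first generating set:
f_1 = xy + x, LT = xy.
f_2 = xy^2 + x^2 + y^2 + x + 1, LT = xy^2.

S(f_1,f_2): lcm = xy^2. S = x^2 + xy + y^2 + x + 1.
  leading term x^2: no divisor's leading term divides it; move x^2 to the remainder.
  leading term xy: subtract (1)·f_1 from xy + y^2 + x + 1 → y^2 + 1
  leading term y^2: no divisor's leading term divides it; move y^2 to the remainder.
  leading term 1: no divisor's leading term divides it; move 1 to the remainder.
  remainder x^2 + y^2 + 1 ≠ 0; add g_3 = x^2 + y^2 + 1 to the basis.

S(f_1,g_3): lcm = x^2y. S = y^3 + x^2 + y.
  leading term y^3: no divisor's leading term divides it; move y^3 to the remainder.
  leading term x^2: subtract (1)·g_3 from x^2 + y → y^2 + y + 1
  leading term y^2: no divisor's leading term divides it; move y^2 to the remainder.
  leading term y: no divisor's leading term divides it; move y to the remainder.
  leading term 1: no divisor's leading term divides it; move 1 to the remainder.
  remainder y^3 + y^2 + y + 1 ≠ 0; add g_4 = y^3 + y^2 + y + 1 to the basis.

The other S-polynomials (S(f_2,g_3), S(f_1,g_4), S(f_2,g_4), S(g_3,g_4)) all reduce to 0 modulo the current basis, so we have a Gröbner basis.
Inter-reduce: drop elements whose leading term is divisible by another's, tail-reduce, and make monic.
Reduced Gröbner basis: {y^3 + y^2 + y + 1, x^2 + y^2 + 1, xy + x}.

Buchberger on the second generating set:
h_1 = xy^2 + x^2 + xy + y^2 + 1, LT = xy^2.
h_2 = xy + x + 1, LT = xy.

S(h_1,h_2): lcm = xy^2. S = x^2 + y^2 + y + 1.
  leading term x^2: no divisor's leading term divides it; move x^2 to the remainder.
  leading term y^2: no divisor's leading term divides it; move y^2 to the remainder.
  leading term y: no divisor's leading term divides it; move y to the remainder.
  leading term 1: no divisor's leading term divides it; move 1 to the remainder.
  remainder x^2 + y^2 + y + 1 ≠ 0; add k_3 = x^2 + y^2 + y + 1 to the basis.

S(h_1,k_3): lcm = x^2y^2. S = y^4 + x^3 + x^2y + xy^2 + y^3 + y^2 + x.
  leading term y^4: no divisor's leading term divides it; move y^4 to the remainder.
  leading term x^3: subtract (x)·k_3 from x^3 + x^2y + xy^2 + y^3 + y^2 + x → x^2y + y^3 + xy + y^2
  leading term x^2y: subtract (x)·h_2 from x^2y + y^3 + xy + y^2 → y^3 + x^2 + xy + y^2 + x
  leading term y^3: no divisor's leading term divides it; move y^3 to the remainder.
  leading term x^2: subtract (1)·k_3 from x^2 + xy + y^2 + x → xy + x + y + 1
  leading term xy: subtract (1)·h_2 from xy + x + y + 1 → y
  leading term y: no divisor's leading term divides it; move y to the remainder.
  remainder y^4 + y^3 + y ≠ 0; add k_4 = y^4 + y^3 + y to the basis.

S(h_2,k_3): lcm = x^2y. S = y^3 + x^2 + y^2 + x + y.
  leading term y^3: no divisor's leading term divides it; move y^3 to the remainder.
  leading term x^2: subtract (1)·k_3 from x^2 + y^2 + x + y → x + 1
  leading term x: no divisor's leading term divides it; move x to the remainder.
  leading term 1: no divisor's leading term divides it; move 1 to the remainder.
  remainder y^3 + x + 1 ≠ 0; add k_5 = y^3 + x + 1 to the basis.

The other S-polynomials (S(h_1,k_4), S(h_2,k_4), S(k_3,k_4), S(h_1,k_5), S(h_2,k_5), S(k_3,k_5), S(k_4,k_5)) all reduce to 0 modulo the current basis, so we have a Gröbner basis.
Inter-reduce: drop elements whose leading term is divisible by another's, tail-reduce, and make monic.
Reduced Gröbner basis: {y^3 + x + 1, x^2 + y^2 + y + 1, xy + x + 1}.

The bases are distinct; the ideals are different.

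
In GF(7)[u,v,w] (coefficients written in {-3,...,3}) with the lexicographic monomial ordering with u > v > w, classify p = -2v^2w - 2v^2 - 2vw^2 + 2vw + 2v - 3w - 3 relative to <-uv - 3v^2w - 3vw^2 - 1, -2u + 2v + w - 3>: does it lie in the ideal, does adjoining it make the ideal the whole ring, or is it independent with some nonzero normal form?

-2v^2w - 2v^2 - 2vw^2 + 2vw + 2v - 3w - 3 is independent of I; its normal form modulo I is v^2 + v - 3w.

First compute the reduced Gröbner basis of I by Buchberger's algorithm.
f_1 = -uv - 3v^2w - 3vw^2 - 1, LT = uv.
f_2 = -2u + 2v + w - 3, LT = u.

S(f_1,f_2): lcm = uv. S = 3v^2w + v^2 + 3vw^2 - 3vw + 2v + 1.
  leading term v^2w: no divisor's leading term divides it; move 3v^2w to the remainder.
  leading term v^2: no divisor's leading term divides it; move v^2 to the remainder.
  leading term vw^2: no divisor's leading term divides it; move 3vw^2 to the remainder.
  leading term vw: no divisor's leading term divides it; move -3vw to the remainder.
  leading term v: no divisor's leading term divides it; move 2v to the remainder.
  leading term 1: no divisor's leading term divides it; move 1 to the remainder.
  remainder 3v^2w + v^2 + 3vw^2 - 3vw + 2v + 1 ≠ 0; add h_3 = 3v^2w + v^2 + 3vw^2 - 3vw + 2v + 1 to the basis.

The other S-polynomials (S(f_1,h_3), S(f_2,h_3)) all reduce to 0 modulo the current basis, so we have a Gröbner basis.
Inter-reduce: drop elements whose leading term is divisible by another's, tail-reduce, and make monic.
Reduced Gröbner basis: {u - v + 3w - 2, v^2w - 2v^2 + vw^2 - vw + 3v - 2}.
Label its elements g_1 = u - v + 3w - 2, g_2 = v^2w - 2v^2 + vw^2 - vw + 3v - 2.

Reduce p = -2v^2w - 2v^2 - 2vw^2 + 2vw + 2v - 3w - 3 modulo G:
  leading term v^2w: subtract (-2)·g_2 from -2v^2w - 2v^2 - 2vw^2 + 2vw + 2v - 3w - 3 → v^2 + v - 3w
  leading term v^2: no divisor's leading term divides it; move v^2 to the remainder.
  leading term v: no divisor's leading term divides it; move v to the remainder.
  leading term w: no divisor's leading term divides it; move -3w to the remainder.
  normal form = v^2 + v - 3w.
The normal form is nonzero, so p ∉ I. Since p minus its normal form lies in I, I + (p) = I + (r) where r = v^2 + v - 3w; decide whether this ideal is the whole ring.
Run Buchberger on G together with r (pairs among the g_i already reduce to 0 since G is a Gröbner basis):
g_1 = u - v + 3w - 2, LT = u.
g_2 = v^2w - 2v^2 + vw^2 - vw + 3v - 2, LT = v^2w.
r = v^2 + v - 3w, LT = v^2.

S(g_2,r): lcm = v^2w. S = -2v^2 + vw^2 - 2vw + 3v + 3w^2 - 2.
  leading term v^2: subtract (-2)·r from -2v^2 + vw^2 - 2vw + 3v + 3w^2 - 2 → vw^2 - 2vw - 2v + 3w^2 + w - 2
  leading term vw^2: no divisor's leading term divides it; move vw^2 to the remainder.
  leading term vw: no divisor's leading term divides it; move -2vw to the remainder.
  leading term v: no divisor's leading term divides it; move -2v to the remainder.
  leading term w^2: no divisor's leading term divides it; move 3w^2 to the remainder.
  leading term w: no divisor's leading term divides it; move w to the remainder.
  leading term 1: no divisor's leading term divides it; move -2 to the remainder.
  remainder vw^2 - 2vw - 2v + 3w^2 + w - 2 ≠ 0; add m_4 = vw^2 - 2vw - 2v + 3w^2 + w - 2 to the basis.

S(g_2,m_4): lcm = v^2w^2. S = 2v^2 + vw^3 + 3vw^2 + 2vw + 2v - 2w.
  leading term v^2: subtract (2)·r from 2v^2 + vw^3 + 3vw^2 + 2vw + 2v - 2w → vw^3 + 3vw^2 + 2vw - 3w
  leading term vw^3: subtract (w)·m_4 from vw^3 + 3vw^2 + 2vw - 3w → -2vw^2 - 3vw - 3w^3 - w^2 - w
  leading term vw^2: subtract (-2)·m_4 from -2vw^2 - 3vw - 3w^3 - w^2 - w → 3v - 3w^3 - 2w^2 + w + 3
  leading term v: no divisor's leading term divides it; move 3v to the remainder.
  leading term w^3: no divisor's leading term divides it; move -3w^3 to the remainder.
  leading term w^2: no divisor's leading term divides it; move -2w^2 to the remainder.
  leading term w: no divisor's leading term divides it; move w to the remainder.
  leading term 1: no divisor's leading term divides it; move 3 to the remainder.
  remainder 3v - 3w^3 - 2w^2 + w + 3 ≠ 0; add m_5 = 3v - 3w^3 - 2w^2 + w + 3 to the basis.

S(m_4,m_5): lcm = vw^2. S = -2vw - 2v + w^5 + 3w^4 + 2w^3 + 2w^2 + w - 2.
  leading term vw: subtract (-3w)·m_5 from -2vw - 2v + w^5 + 3w^4 + 2w^3 + 2w^2 + w - 2 → -2v + w^5 + w^4 + 3w^3 - 2w^2 + 3w - 2
  leading term v: subtract (-3)·m_5 from -2v + w^5 + w^4 + 3w^3 - 2w^2 + 3w - 2 → w^5 + w^4 + w^3 - w^2 - w
  leading term w^5: no divisor's leading term divides it; move w^5 to the remainder.
  leading term w^4: no divisor's leading term divides it; move w^4 to the remainder.
  leading term w^3: no divisor's leading term divides it; move w^3 to the remainder.
  leading term w^2: no divisor's leading term divides it; move -w^2 to the remainder.
  leading term w: no divisor's leading term divides it; move -w to the remainder.
  remainder w^5 + w^4 + w^3 - w^2 - w ≠ 0; add m_6 = w^5 + w^4 + w^3 - w^2 - w to the basis.

The other S-polynomials (S(g_1,g_2), S(g_1,r), S(g_1,m_4), S(r,m_4), S(g_1,m_5), S(g_2,m_5), S(r,m_5), S(g_1,m_6), S(g_2,m_6), S(r,m_6), S(m_4,m_6), S(m_5,m_6)) all reduce to 0 modulo the current basis, so we have a Gröbner basis.
Inter-reduce: drop elements whose leading term is divisible by another's, tail-reduce, and make monic.
Reduced Gröbner basis: {u - w^3 - 3w^2 + w - 1, v - w^3 - 3w^2 - 2w + 1, w^5 + w^4 + w^3 - w^2 - w}.
The reduced Gröbner basis of I + (p) is {u - w^3 - 3w^2 + w - 1, v - w^3 - 3w^2 - 2w + 1, w^5 + w^4 + w^3 - w^2 - w} ≠ {1}, a proper ideal, so the enlarged system stays consistent: p is independent of I, with normal form v^2 + v - 3w.

The remainder on division by a Gröbner basis is unique — it is the normal form.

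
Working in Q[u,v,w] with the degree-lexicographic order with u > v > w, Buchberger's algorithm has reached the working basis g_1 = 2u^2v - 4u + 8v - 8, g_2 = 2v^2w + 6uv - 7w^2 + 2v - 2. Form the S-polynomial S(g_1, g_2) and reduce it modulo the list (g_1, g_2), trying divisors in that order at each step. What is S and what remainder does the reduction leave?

S(g_1, g_2) = -3u^3v + 7/2u^2w^2 - u^2v - 2uvw + 4v^2w + u^2 - 4vw; remainder on division = 7/2u^2w^2 - 2uvw - 5u^2 - 4vw + 14w^2 - 14u.

lcm(LM(g_1), LM(g_2)) = u^2v^2w.
S = (lcm/LT(g_1))·g_1 − (lcm/LT(g_2))·g_2 = -3u^3v + 7/2u^2w^2 - u^2v - 2uvw + 4v^2w + u^2 - 4vw.
Reduce S modulo (g_1, g_2) in that order:
  leading term u^3v: subtract (-3/2u)·g_1 from -3u^3v + 7/2u^2w^2 - u^2v - 2uvw + 4v^2w + u^2 - 4vw → 7/2u^2w^2 - u^2v - 2uvw + 4v^2w - 5u^2 + 12uv - 4vw - 12u
  leading term u^2w^2: no divisor's leading term divides it; move 7/2u^2w^2 to the remainder.
  leading term u^2v: subtract (-1/2)·g_1 from -u^2v - 2uvw + 4v^2w - 5u^2 + 12uv - 4vw - 12u → -2uvw + 4v^2w - 5u^2 + 12uv - 4vw - 14u + 4v - 4
  leading term uvw: no divisor's leading term divides it; move -2uvw to the remainder.
  leading term v^2w: subtract (2)·g_2 from 4v^2w - 5u^2 + 12uv - 4vw - 14u + 4v - 4 → -5u^2 - 4vw + 14w^2 - 14u
  leading term u^2: no divisor's leading term divides it; move -5u^2 to the remainder.
  leading term vw: no divisor's leading term divides it; move -4vw to the remainder.
  leading term w^2: no divisor's leading term divides it; move 14w^2 to the remainder.
  leading term u: no divisor's leading term divides it; move -14u to the remainder.
The remainder 7/2u^2w^2 - 2uvw - 5u^2 - 4vw + 14w^2 - 14u is nonzero, so it would be added as the next basis element.
An S-polynomial is built so that the two leading terms cancel; whether anything survives reduction is exactly the Gröbner-basis criterion.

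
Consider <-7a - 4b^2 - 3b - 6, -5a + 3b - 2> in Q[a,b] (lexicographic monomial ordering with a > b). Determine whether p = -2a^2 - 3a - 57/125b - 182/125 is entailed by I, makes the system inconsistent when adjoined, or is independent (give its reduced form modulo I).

-2a^2 - 3a - 57/125b - 182/125 lies in I (it reduces to 0).

First compute the reduced Gröbner basis of I by Buchberger's algorithm.
f_1 = -7a - 4b^2 - 3b - 6, LT = a.
f_2 = -5a + 3b - 2, LT = a.

S(f_1,f_2): lcm = a. S = 4/7b^2 + 36/35b + 16/35.
  leading term b^2: no divisor's leading term divides it; move 4/7b^2 to the remainder.
  leading term b: no divisor's leading term divides it; move 36/35b to the remainder.
  leading term 1: no divisor's leading term divides it; move 16/35 to the remainder.
  remainder 4/7b^2 + 36/35b + 16/35 ≠ 0; add h_3 = 4/7b^2 + 36/35b + 16/35 to the basis.

The other S-polynomials (S(f_1,h_3), S(f_2,h_3)) all reduce to 0 modulo the current basis, so we have a Gröbner basis.
Inter-reduce: drop elements whose leading term is divisible by another's, tail-reduce, and make monic.
Reduced Gröbner basis: {a - 3/5b + 2/5, b^2 + 9/5b + 4/5}.
Label its elements g_1 = a - 3/5b + 2/5, g_2 = b^2 + 9/5b + 4/5.

Reduce p = -2a^2 - 3a - 57/125b - 182/125 modulo G:
  leading term a^2: subtract (-2a)·g_1 from -2a^2 - 3a - 57/125b - 182/125 → -6/5ab - 11/5a - 57/125b - 182/125
  leading term ab: subtract (-6/5b)·g_1 from -6/5ab - 11/5a - 57/125b - 182/125 → -11/5a - 18/25b^2 + 3/125b - 182/125
  leading term a: subtract (-11/5)·g_1 from -11/5a - 18/25b^2 + 3/125b - 182/125 → -18/25b^2 - 162/125b - 72/125
  leading term b^2: subtract (-18/25)·g_2 from -18/25b^2 - 162/125b - 72/125 → 0
  normal form = 0.
Since the normal form is 0, p ∈ I.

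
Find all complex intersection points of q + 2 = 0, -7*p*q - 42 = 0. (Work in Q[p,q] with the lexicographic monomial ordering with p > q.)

Compute a lex Gröbner basis by Buchberger's algorithm.
f_1 = q + 2, LT = q.
f_2 = -7*p*q - 42, LT = p*q.

S(f_1,f_2): lcm = p*q. S = 2*p - 6.
  reduce S modulo (f_1, f_2):
  remainder 2*p - 6 ≠ 0; add h_3 = 2*p - 6 to the basis.

The other S-polynomials (S(f_1,h_3), S(f_2,h_3)) all reduce to 0 modulo the current basis, so we have a Gröbner basis.
Inter-reduce: drop elements whose leading term is divisible by another's, tail-reduce, and make monic.
Reduced Gröbner basis: {p - 3, q + 2}.

A lex Gröbner basis eliminates variables successively. Here q + 2 depends only on q, with roots {-2}; lifting each root through the earlier basis elements recovers the full solutions.
  q = -2: the earlier basis element becomes p - 3 = 0, giving p = 3 — point (3, -2).

{(3, -2)}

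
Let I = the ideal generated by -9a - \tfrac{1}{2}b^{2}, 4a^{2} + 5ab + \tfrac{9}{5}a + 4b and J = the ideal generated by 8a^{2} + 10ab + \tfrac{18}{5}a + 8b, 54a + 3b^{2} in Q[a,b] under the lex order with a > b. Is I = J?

Equality of ideals is decidable: compute both reduced Gröbner bases (unique for the ordering) and check whether they agree.
Buchberger on the first generating set:
f_1 = -9a - \tfrac{1}{2}b^{2}, LT = a.
f_2 = 4a^{2} + 5ab + \tfrac{9}{5}a + 4b, LT = a^{2}.

S(f_1,f_2): lcm = a^{2}. S = \tfrac{1}{18}ab^{2} - \tfrac{5}{4}ab - \tfrac{9}{20}a - b.
  leading term ab^{2}: subtract (-\tfrac{1}{162}b^{2})·f_1 from \tfrac{1}{18}ab^{2} - \tfrac{5}{4}ab - \tfrac{9}{20}a - b → -\tfrac{5}{4}ab - \tfrac{9}{20}a - \tfrac{1}{324}b^{4} - b
  leading term ab: subtract (\tfrac{5}{36}b)·f_1 from -\tfrac{5}{4}ab - \tfrac{9}{20}a - \tfrac{1}{324}b^{4} - b → -\tfrac{9}{20}a - \tfrac{1}{324}b^{4} + \tfrac{5}{72}b^{3} - b
  leading term a: subtract (\tfrac{1}{20})·f_1 from -\tfrac{9}{20}a - \tfrac{1}{324}b^{4} + \tfrac{5}{72}b^{3} - b → -\tfrac{1}{324}b^{4} + \tfrac{5}{72}b^{3} + \tfrac{1}{40}b^{2} - b
  leading term b^{4}: no divisor's leading term divides it; move -\tfrac{1}{324}b^{4} to the remainder.
  leading term b^{3}: no divisor's leading term divides it; move \tfrac{5}{72}b^{3} to the remainder.
  leading term b^{2}: no divisor's leading term divides it; move \tfrac{1}{40}b^{2} to the remainder.
  leading term b: no divisor's leading term divides it; move -b to the remainder.
  remainder -\tfrac{1}{324}b^{4} + \tfrac{5}{72}b^{3} + \tfrac{1}{40}b^{2} - b ≠ 0; add g_3 = -\tfrac{1}{324}b^{4} + \tfrac{5}{72}b^{3} + \tfrac{1}{40}b^{2} - b to the basis.

The other S-polynomials (S(f_1,g_3), S(f_2,g_3)) all reduce to 0 modulo the current basis, so we have a Gröbner basis.
Inter-reduce: drop elements whose leading term is divisible by another's, tail-reduce, and make monic.
Reduced Gröbner basis: {a + \tfrac{1}{18}b^{2}, b^{4} - \tfrac{45}{2}b^{3} - \tfrac{81}{10}b^{2} + 324b}.

Buchberger on the second generating set:
h_1 = 8a^{2} + 10ab + \tfrac{18}{5}a + 8b, LT = a^{2}.
h_2 = 54a + 3b^{2}, LT = a.

S(h_1,h_2): lcm = a^{2}. S = -\tfrac{1}{18}ab^{2} + \tfrac{5}{4}ab + \tfrac{9}{20}a + b.
  leading term ab^{2}: subtract (-\tfrac{1}{972}b^{2})·h_2 from -\tfrac{1}{18}ab^{2} + \tfrac{5}{4}ab + \tfrac{9}{20}a + b → \tfrac{5}{4}ab + \tfrac{9}{20}a + \tfrac{1}{324}b^{4} + b
  leading term ab: subtract (\tfrac{5}{216}b)·h_2 from \tfrac{5}{4}ab + \tfrac{9}{20}a + \tfrac{1}{324}b^{4} + b → \tfrac{9}{20}a + \tfrac{1}{324}b^{4} - \tfrac{5}{72}b^{3} + b
  leading term a: subtract (\tfrac{1}{120})·h_2 from \tfrac{9}{20}a + \tfrac{1}{324}b^{4} - \tfrac{5}{72}b^{3} + b → \tfrac{1}{324}b^{4} - \tfrac{5}{72}b^{3} - \tfrac{1}{40}b^{2} + b
  leading term b^{4}: no divisor's leading term divides it; move \tfrac{1}{324}b^{4} to the remainder.
  leading term b^{3}: no divisor's leading term divides it; move -\tfrac{5}{72}b^{3} to the remainder.
  leading term b^{2}: no divisor's leading term divides it; move -\tfrac{1}{40}b^{2} to the remainder.
  leading term b: no divisor's leading term divides it; move b to the remainder.
  remainder \tfrac{1}{324}b^{4} - \tfrac{5}{72}b^{3} - \tfrac{1}{40}b^{2} + b ≠ 0; add k_3 = \tfrac{1}{324}b^{4} - \tfrac{5}{72}b^{3} - \tfrac{1}{40}b^{2} + b to the basis.

The other S-polynomials (S(h_1,k_3), S(h_2,k_3)) all reduce to 0 modulo the current basis, so we have a Gröbner basis.
Inter-reduce: drop elements whose leading term is divisible by another's, tail-reduce, and make monic.
Reduced Gröbner basis: {a + \tfrac{1}{18}b^{2}, b^{4} - \tfrac{45}{2}b^{3} - \tfrac{81}{10}b^{2} + 324b}.

The two bases agree; hence the ideals are identical.
The choice of monomial ordering does not affect the verdict — as long as both bases are computed under the same ordering, their equality decides ideal equality.

Yes, the ideals are equal.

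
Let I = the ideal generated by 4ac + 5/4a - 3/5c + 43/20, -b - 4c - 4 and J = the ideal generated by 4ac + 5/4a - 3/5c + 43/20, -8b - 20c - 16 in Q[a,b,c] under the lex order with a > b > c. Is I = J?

Equality of ideals is decidable: compute both reduced Gröbner bases (unique for the ordering) and check whether they agree.
Buchberger on the first generating set:
f_1 = 4ac + 5/4a - 3/5c + 43/20, LT = ac.
f_2 = -b - 4c - 4, LT = b.

The S-polynomials (S(f_1,f_2)) all reduce to 0 modulo the current basis, so we have a Gröbner basis.
Inter-reduce: drop elements whose leading term is divisible by another's, tail-reduce, and make monic.
Reduced Gröbner basis: {ac + 5/16a - 3/20c + 43/80, b + 4c + 4}.

Buchberger on the second generating set:
h_1 = 4ac + 5/4a - 3/5c + 43/20, LT = ac.
h_2 = -8b - 20c - 16, LT = b.

The S-polynomials (S(h_1,h_2)) all reduce to 0 modulo the current basis, so we have a Gröbner basis.
Inter-reduce: drop elements whose leading term is divisible by another's, tail-reduce, and make monic.
Reduced Gröbner basis: {ac + 5/16a - 3/20c + 43/80, b + 5/2c + 2}.

The bases are distinct; the ideals are different.

No, the ideals differ.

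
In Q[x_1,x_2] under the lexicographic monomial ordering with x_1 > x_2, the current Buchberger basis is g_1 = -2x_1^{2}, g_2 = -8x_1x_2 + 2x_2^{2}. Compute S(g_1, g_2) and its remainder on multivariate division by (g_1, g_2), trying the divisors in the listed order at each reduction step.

lcm(LM(g_1), LM(g_2)) = x_1^{2}x_2.
S = (lcm/LT(g_1))·g_1 − (lcm/LT(g_2))·g_2 = \tfrac{1}{4}x_1x_2^{2}.
Reduce S modulo (g_1, g_2) in that order:
  leading term x_1x_2^{2}: subtract (-\tfrac{1}{32}x_2)·g_2 from \tfrac{1}{4}x_1x_2^{2} → \tfrac{1}{16}x_2^{3}
  leading term x_2^{3}: no divisor's leading term divides it; move \tfrac{1}{16}x_2^{3} to the remainder.
The remainder \tfrac{1}{16}x_2^{3} is nonzero, so it would be added as the next basis element.

S(g_1, g_2) = \tfrac{1}{4}x_1x_2^{2}; remainder on division = \tfrac{1}{16}x_2^{3}.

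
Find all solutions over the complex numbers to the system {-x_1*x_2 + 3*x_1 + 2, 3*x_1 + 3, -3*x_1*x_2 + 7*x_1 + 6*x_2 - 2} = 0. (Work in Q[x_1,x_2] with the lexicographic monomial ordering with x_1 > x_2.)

{(-1, 1)}

Compute a lex Gröbner basis by Buchberger's algorithm.
f_1 = -x_1*x_2 + 3*x_1 + 2, LT = x_1*x_2.
f_2 = 3*x_1 + 3, LT = x_1.
f_3 = -3*x_1*x_2 + 7*x_1 + 6*x_2 - 2, LT = x_1*x_2.

S(f_1,f_2): lcm = x_1*x_2. S = -3*x_1 - x_2 - 2.
  leading term x_1: subtract (-1)·f_2 from -3*x_1 - x_2 - 2 → -x_2 + 1
  leading term x_2: no divisor's leading term divides it; move -x_2 to the remainder.
  leading term 1: no divisor's leading term divides it; move 1 to the remainder.
  remainder -x_2 + 1 ≠ 0; add h_4 = -x_2 + 1 to the basis.

The other S-polynomials (S(f_1,f_3), S(f_2,f_3), S(f_1,h_4), S(f_2,h_4), S(f_3,h_4)) all reduce to 0 modulo the current basis, so we have a Gröbner basis.
Inter-reduce: drop elements whose leading term is divisible by another's, tail-reduce, and make monic.
Reduced Gröbner basis: {x_1 + 1, x_2 - 1}.

Since the basis is lex-ordered, x_2 - 1 is univariate in x_2. Its roots are {1}. Back-substituting each root into the other basis elements fixes the other coordinates.
  x_2 = 1: the earlier basis element becomes x_1 + 1 = 0, giving x_1 = -1 — point (-1, 1).
Each listed point satisfies every original equation (direct substitution).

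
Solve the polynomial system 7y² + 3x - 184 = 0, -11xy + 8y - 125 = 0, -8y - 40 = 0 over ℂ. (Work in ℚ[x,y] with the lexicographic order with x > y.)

Compute a lex Gröbner basis by Buchberger's algorithm.
f_1 = 3x + 7y² - 184, LT = x.
f_2 = -11xy + 8y - 125, LT = xy.
f_3 = -8y - 40, LT = y.

The S-polynomials (S(f_1,f_2), S(f_1,f_3), S(f_2,f_3)) all reduce to 0 modulo the current basis, so we have a Gröbner basis.
Inter-reduce: drop elements whose leading term is divisible by another's, tail-reduce, and make monic.
Reduced Gröbner basis: {x - 3, y + 5}.

From the last basis element, y + 5 = 0, so y takes values in {-5}. Each choice, substituted upward through the basis, yields the corresponding point(s) of the solution set.
  y = -5: the earlier basis element becomes x - 3 = 0, giving x = 3 — point (3, -5).

{(3, -5)}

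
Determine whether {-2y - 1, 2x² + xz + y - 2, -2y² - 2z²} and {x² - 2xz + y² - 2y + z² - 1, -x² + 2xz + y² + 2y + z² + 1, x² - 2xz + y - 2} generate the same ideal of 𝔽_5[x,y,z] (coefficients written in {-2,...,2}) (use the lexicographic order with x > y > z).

For a fixed monomial order, each ideal has a unique reduced Gröbner basis; comparing bases decides equality.
Buchberger on the first generating set:
f_1 = -2y - 1, LT = y.
f_2 = 2x² + xz + y - 2, LT = x².
f_3 = -2y² - 2z², LT = y².

S(f_1,f_3): lcm = y². S = -2y - z².
  leading term y: subtract (1)·f_1 from -2y - z² → -z² + 1
  leading term z²: no divisor's leading term divides it; move -z² to the remainder.
  leading term 1: no divisor's leading term divides it; move 1 to the remainder.
  remainder -z² + 1 ≠ 0; add g_4 = -z² + 1 to the basis.

The other S-polynomials (S(f_1,f_2), S(f_2,f_3), S(f_1,g_4), S(f_2,g_4), S(f_3,g_4)) all reduce to 0 modulo the current basis, so we have a Gröbner basis.
Inter-reduce: drop elements whose leading term is divisible by another's, tail-reduce, and make monic.
Reduced Gröbner basis: {x² - 2xz, y - 2, z² - 1}.

Buchberger on the second generating set:
h_1 = x² - 2xz + y² - 2y + z² - 1, LT = x².
h_2 = -x² + 2xz + y² + 2y + z² + 1, LT = x².
h_3 = x² - 2xz + y - 2, LT = x².

S(h_1,h_2): lcm = x². S = 2y² + 2z².
  leading term y²: no divisor's leading term divides it; move 2y² to the remainder.
  leading term z²: no divisor's leading term divides it; move 2z² to the remainder.
  remainder 2y² + 2z² ≠ 0; add k_4 = 2y² + 2z² to the basis.

S(h_1,h_3): lcm = x². S = y² + 2y + z² + 1.
  leading term y²: subtract (-2)·k_4 from y² + 2y + z² + 1 → 2y + 1
  leading term y: no divisor's leading term divides it; move 2y to the remainder.
  leading term 1: no divisor's leading term divides it; move 1 to the remainder.
  remainder 2y + 1 ≠ 0; add k_5 = 2y + 1 to the basis.

S(k_4,k_5): lcm = y². S = 2y + z².
  leading term y: subtract (1)·k_5 from 2y + z² → z² - 1
  leading term z²: no divisor's leading term divides it; move z² to the remainder.
  leading term 1: no divisor's leading term divides it; move -1 to the remainder.
  remainder z² - 1 ≠ 0; add k_6 = z² - 1 to the basis.

The other S-polynomials (S(h_2,h_3), S(h_1,k_4), S(h_2,k_4), S(h_3,k_4), S(h_1,k_5), S(h_2,k_5), S(h_3,k_5), S(h_1,k_6), S(h_2,k_6), S(h_3,k_6), S(k_4,k_6), S(k_5,k_6)) all reduce to 0 modulo the current basis, so we have a Gröbner basis.
Inter-reduce: drop elements whose leading term is divisible by another's, tail-reduce, and make monic.
Reduced Gröbner basis: {x² - 2xz, y - 2, z² - 1}.

The two bases agree; hence the ideals are identical.

Yes, the ideals are equal.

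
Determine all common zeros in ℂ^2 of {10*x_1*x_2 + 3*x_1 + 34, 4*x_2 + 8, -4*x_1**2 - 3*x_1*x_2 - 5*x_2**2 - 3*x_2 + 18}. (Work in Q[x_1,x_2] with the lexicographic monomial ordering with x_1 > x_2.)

{(2, -2)}

Compute a lex Gröbner basis by Buchberger's algorithm.
f_1 = 10*x_1*x_2 + 3*x_1 + 34, LT = x_1*x_2.
f_2 = 4*x_2 + 8, LT = x_2.
f_3 = -4*x_1**2 - 3*x_1*x_2 - 5*x_2**2 - 3*x_2 + 18, LT = x_1**2.

S(f_1,f_2): lcm = x_1*x_2. S = -17/10*x_1 + 17/5.
  leading term x_1: no divisor's leading term divides it; move -17/10*x_1 to the remainder.
  leading term 1: no divisor's leading term divides it; move 17/5 to the remainder.
  remainder -17/10*x_1 + 17/5 ≠ 0; add h_4 = -17/10*x_1 + 17/5 to the basis.

The other S-polynomials (S(f_1,f_3), S(f_2,f_3), S(f_1,h_4), S(f_2,h_4), S(f_3,h_4)) all reduce to 0 modulo the current basis, so we have a Gröbner basis.
Inter-reduce: drop elements whose leading term is divisible by another's, tail-reduce, and make monic.
Reduced Gröbner basis: {x_1 - 2, x_2 + 2}.

From the last basis element, x_2 + 2 = 0, so x_2 takes values in {-2}. Each choice, substituted upward through the basis, yields the corresponding point(s) of the solution set.
  x_2 = -2: the earlier basis element becomes x_1 - 2 = 0, giving x_1 = 2 — point (2, -2).
Check: every point annihilates each of the original generators.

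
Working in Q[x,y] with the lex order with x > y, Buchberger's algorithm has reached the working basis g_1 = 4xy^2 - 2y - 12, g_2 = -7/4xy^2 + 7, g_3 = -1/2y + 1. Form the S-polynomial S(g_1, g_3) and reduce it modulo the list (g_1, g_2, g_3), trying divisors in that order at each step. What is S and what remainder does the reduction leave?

lcm(LM(g_1), LM(g_3)) = xy^2.
S = (lcm/LT(g_1))·g_1 − (lcm/LT(g_3))·g_3 = 2xy - 1/2y - 3.
Reduce S modulo (g_1, g_2, g_3) in that order:
  leading term xy: subtract (-4x)·g_3 from 2xy - 1/2y - 3 → 4x - 1/2y - 3
  leading term x: no divisor's leading term divides it; move 4x to the remainder.
  leading term y: subtract (1)·g_3 from -1/2y - 3 → -4
  leading term 1: no divisor's leading term divides it; move -4 to the remainder.
The remainder 4x - 4 is nonzero, so it would be added as the next basis element.

S(g_1, g_3) = 2xy - 1/2y - 3; remainder on division = 4x - 4.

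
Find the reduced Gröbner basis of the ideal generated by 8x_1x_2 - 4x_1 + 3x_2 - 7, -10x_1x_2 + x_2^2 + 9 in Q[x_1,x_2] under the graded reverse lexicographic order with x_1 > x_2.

f_1 = 8x_1x_2 - 4x_1 + 3x_2 - 7, LT = x_1x_2.
f_2 = -10x_1x_2 + x_2^2 + 9, LT = x_1x_2.

S(f_1,f_2): lcm = x_1x_2. S = 1/10x_2^2 - 1/2x_1 + 3/8x_2 + 1/40.
  leading term x_2^2: no divisor's leading term divides it; move 1/10x_2^2 to the remainder.
  leading term x_1: no divisor's leading term divides it; move -1/2x_1 to the remainder.
  leading term x_2: no divisor's leading term divides it; move 3/8x_2 to the remainder.
  leading term 1: no divisor's leading term divides it; move 1/40 to the remainder.
  remainder 1/10x_2^2 - 1/2x_1 + 3/8x_2 + 1/40 ≠ 0; add g_3 = 1/10x_2^2 - 1/2x_1 + 3/8x_2 + 1/40 to the basis.

S(f_1,g_3): lcm = x_1x_2^2. S = 5x_1^2 - 17/4x_1x_2 + 3/8x_2^2 - 1/4x_1 - 7/8x_2.
  leading term x_1^2: no divisor's leading term divides it; move 5x_1^2 to the remainder.
  leading term x_1x_2: subtract (-17/32)·f_1 from -17/4x_1x_2 + 3/8x_2^2 - 1/4x_1 - 7/8x_2 → 3/8x_2^2 - 19/8x_1 + 23/32x_2 - 119/32
  leading term x_2^2: subtract (15/4)·g_3 from 3/8x_2^2 - 19/8x_1 + 23/32x_2 - 119/32 → -1/2x_1 - 11/16x_2 - 61/16
  leading term x_1: no divisor's leading term divides it; move -1/2x_1 to the remainder.
  leading term x_2: no divisor's leading term divides it; move -11/16x_2 to the remainder.
  leading term 1: no divisor's leading term divides it; move -61/16 to the remainder.
  remainder 5x_1^2 - 1/2x_1 - 11/16x_2 - 61/16 ≠ 0; add g_4 = 5x_1^2 - 1/2x_1 - 11/16x_2 - 61/16 to the basis.

The other S-polynomials (S(f_2,g_3), S(f_1,g_4), S(f_2,g_4), S(g_3,g_4)) all reduce to 0 modulo the current basis, so we have a Gröbner basis.
Inter-reduce: drop elements whose leading term is divisible by another's, tail-reduce, and make monic.

G = {x_1^2 - 1/10x_1 - 11/80x_2 - 61/80, x_1x_2 - 1/2x_1 + 3/8x_2 - 7/8, x_2^2 - 5x_1 + 15/4x_2 + 1/4}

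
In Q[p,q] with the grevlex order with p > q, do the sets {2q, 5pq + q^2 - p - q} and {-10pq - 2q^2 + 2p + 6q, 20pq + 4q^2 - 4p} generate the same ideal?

For a fixed monomial order, each ideal has a unique reduced Gröbner basis; comparing bases decides equality.
Buchberger on the first generating set:
f_1 = 2q, LT = q.
f_2 = 5pq + q^2 - p - q, LT = pq.

S(f_1,f_2): lcm = pq. S = -1/5q^2 + 1/5p + 1/5q.
  reduce S modulo (f_1, f_2):
  remainder 1/5p ≠ 0; add g_3 = 1/5p to the basis.

The other S-polynomials (S(f_1,g_3), S(f_2,g_3)) all reduce to 0 modulo the current basis, so we have a Gröbner basis.
Inter-reduce: drop elements whose leading term is divisible by another's, tail-reduce, and make monic.
Reduced Gröbner basis: {p, q}.

Buchberger on the second generating set:
h_1 = -10pq - 2q^2 + 2p + 6q, LT = pq.
h_2 = 20pq + 4q^2 - 4p, LT = pq.

S(h_1,h_2): lcm = pq. S = -3/5q.
  reduce S modulo (h_1, h_2):
  remainder -3/5q ≠ 0; add k_3 = -3/5q to the basis.

S(h_1,k_3): lcm = pq. S = 1/5q^2 - 1/5p - 3/5q.
  reduce S modulo (h_1, h_2, k_3):
  remainder -1/5p ≠ 0; add k_4 = -1/5p to the basis.

The other S-polynomials (S(h_2,k_3), S(h_1,k_4), S(h_2,k_4), S(k_3,k_4)) all reduce to 0 modulo the current basis, so we have a Gröbner basis.
Inter-reduce: drop elements whose leading term is divisible by another's, tail-reduce, and make monic.
Reduced Gröbner basis: {p, q}.

These coincide, so the ideals are equal.

Yes, the ideals are equal.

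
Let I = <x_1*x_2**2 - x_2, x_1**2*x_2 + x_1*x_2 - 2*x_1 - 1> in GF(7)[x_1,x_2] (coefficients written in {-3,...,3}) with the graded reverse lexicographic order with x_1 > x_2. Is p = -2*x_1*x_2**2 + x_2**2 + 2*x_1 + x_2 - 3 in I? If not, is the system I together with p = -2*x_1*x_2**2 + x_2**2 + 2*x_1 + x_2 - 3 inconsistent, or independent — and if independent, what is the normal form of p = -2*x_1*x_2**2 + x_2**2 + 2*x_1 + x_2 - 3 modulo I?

First compute the reduced Gröbner basis of I by Buchberger's algorithm.
f_1 = x_1*x_2**2 - x_2, LT = x_1*x_2**2.
f_2 = x_1**2*x_2 + x_1*x_2 - 2*x_1 - 1, LT = x_1**2*x_2.

S(f_1,f_2): lcm = x_1**2*x_2**2. S = -x_1*x_2**2 + x_1*x_2 + x_2.
  reduce S modulo (f_1, f_2):
  remainder x_1*x_2 ≠ 0; add h_3 = x_1*x_2 to the basis.

S(f_1,h_3): lcm = x_1*x_2**2. S = -x_2.
  reduce S modulo (f_1, f_2, h_3):
  remainder -x_2 ≠ 0; add h_4 = -x_2 to the basis.

S(f_2,h_3): lcm = x_1**2*x_2. S = x_1*x_2 - 2*x_1 - 1.
  reduce S modulo (f_1, f_2, h_3, h_4):
  remainder -2*x_1 - 1 ≠ 0; add h_5 = -2*x_1 - 1 to the basis.

The other S-polynomials (S(f_1,h_4), S(f_2,h_4), S(h_3,h_4), S(f_1,h_5), S(f_2,h_5), S(h_3,h_5), S(h_4,h_5)) all reduce to 0 modulo the current basis, so we have a Gröbner basis.
Inter-reduce: drop elements whose leading term is divisible by another's, tail-reduce, and make monic.
Reduced Gröbner basis: {x_1 - 3, x_2}.
Label its elements g_1 = x_1 - 3, g_2 = x_2.

Reduce p = -2*x_1*x_2**2 + x_2**2 + 2*x_1 + x_2 - 3 modulo G:
  leading term x_1*x_2**2: subtract (-2*x_2**2)·g_1 from -2*x_1*x_2**2 + x_2**2 + 2*x_1 + x_2 - 3 → 2*x_2**2 + 2*x_1 + x_2 - 3
  leading term x_2**2: subtract (2*x_2)·g_2 from 2*x_2**2 + 2*x_1 + x_2 - 3 → 2*x_1 + x_2 - 3
  leading term x_1: subtract (2)·g_1 from 2*x_1 + x_2 - 3 → x_2 + 3
  leading term x_2: subtract (1)·g_2 from x_2 + 3 → 3
  leading term 1: no divisor's leading term divides it; move 3 to the remainder.
  normal form = 3.
The normal form is nonzero, so p ∉ I. Since p minus its normal form lies in I, I + (p) = I + (r) where r = 3; decide whether this ideal is the whole ring.
Here r = 3 is a nonzero constant, hence a unit: 1 ∈ I + (p), the Gröbner basis of I + (p) is {1}, and the enlarged system has no common solution — adjoining p is inconsistent.

Adjoining -2*x_1*x_2**2 + x_2**2 + 2*x_1 + x_2 - 3 makes the ideal the whole ring: the system is inconsistent.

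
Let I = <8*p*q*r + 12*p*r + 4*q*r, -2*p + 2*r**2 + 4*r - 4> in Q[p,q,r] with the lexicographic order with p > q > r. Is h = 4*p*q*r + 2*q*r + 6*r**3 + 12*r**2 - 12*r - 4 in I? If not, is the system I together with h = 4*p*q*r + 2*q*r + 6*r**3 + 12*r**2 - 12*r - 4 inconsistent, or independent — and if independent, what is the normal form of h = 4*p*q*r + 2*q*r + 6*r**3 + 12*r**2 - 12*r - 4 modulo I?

First compute the reduced Gröbner basis of I by Buchberger's algorithm.
f_1 = 8*p*q*r + 12*p*r + 4*q*r, LT = p*q*r.
f_2 = -2*p + 2*r**2 + 4*r - 4, LT = p.

S(f_1,f_2): lcm = p*q*r. S = 3/2*p*r + q*r**3 + 2*q*r**2 - 3/2*q*r.
  leading term p*r: subtract (-3/4*r)·f_2 from 3/2*p*r + q*r**3 + 2*q*r**2 - 3/2*q*r → q*r**3 + 2*q*r**2 - 3/2*q*r + 3/2*r**3 + 3*r**2 - 3*r
  leading term q*r**3: no divisor's leading term divides it; move q*r**3 to the remainder.
  leading term q*r**2: no divisor's leading term divides it; move 2*q*r**2 to the remainder.
  leading term q*r: no divisor's leading term divides it; move -3/2*q*r to the remainder.
  leading term r**3: no divisor's leading term divides it; move 3/2*r**3 to the remainder.
  leading term r**2: no divisor's leading term divides it; move 3*r**2 to the remainder.
  leading term r: no divisor's leading term divides it; move -3*r to the remainder.
  remainder q*r**3 + 2*q*r**2 - 3/2*q*r + 3/2*r**3 + 3*r**2 - 3*r ≠ 0; add k_3 = q*r**3 + 2*q*r**2 - 3/2*q*r + 3/2*r**3 + 3*r**2 - 3*r to the basis.

The other S-polynomials (S(f_1,k_3), S(f_2,k_3)) all reduce to 0 modulo the current basis, so we have a Gröbner basis.
Inter-reduce: drop elements whose leading term is divisible by another's, tail-reduce, and make monic.
Reduced Gröbner basis: {p - r**2 - 2*r + 2, q*r**3 + 2*q*r**2 - 3/2*q*r + 3/2*r**3 + 3*r**2 - 3*r}.
Label its elements g_1 = p - r**2 - 2*r + 2, g_2 = q*r**3 + 2*q*r**2 - 3/2*q*r + 3/2*r**3 + 3*r**2 - 3*r.

Reduce h = 4*p*q*r + 2*q*r + 6*r**3 + 12*r**2 - 12*r - 4 modulo G:
  leading term p*q*r: subtract (4*q*r)·g_1 from 4*p*q*r + 2*q*r + 6*r**3 + 12*r**2 - 12*r - 4 → 4*q*r**3 + 8*q*r**2 - 6*q*r + 6*r**3 + 12*r**2 - 12*r - 4
  leading term q*r**3: subtract (4)·g_2 from 4*q*r**3 + 8*q*r**2 - 6*q*r + 6*r**3 + 12*r**2 - 12*r - 4 → -4
  leading term 1: no divisor's leading term divides it; move -4 to the remainder.
  normal form = -4.
The normal form is nonzero, so h ∉ I. Since h minus its normal form lies in I, I + (h) = I + (n) where n = -4; decide whether this ideal is the whole ring.
Here n = -4 is a nonzero constant, hence a unit: 1 ∈ I + (h), the Gröbner basis of I + (h) is {1}, and the enlarged system has no common solution — adjoining h is inconsistent.

Adjoining 4*p*q*r + 2*q*r + 6*r**3 + 12*r**2 - 12*r - 4 makes the ideal the whole ring: the system is inconsistent.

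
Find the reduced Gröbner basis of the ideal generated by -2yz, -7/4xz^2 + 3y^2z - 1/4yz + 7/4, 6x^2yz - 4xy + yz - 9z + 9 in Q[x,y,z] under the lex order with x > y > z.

This is the nonlinear analogue of row-reducing a linear system.

f_1 = -2yz, LT = yz.
f_2 = -7/4xz^2 + 3y^2z - 1/4yz + 7/4, LT = xz^2.
f_3 = 6x^2yz - 4xy + yz - 9z + 9, LT = x^2yz.

S(f_1,f_2): lcm = xyz^2. S = 12/7y^3z - 1/7y^2z + y.
  reduce S modulo (f_1, f_2, f_3):
  remainder y ≠ 0; add g_4 = y to the basis.

S(f_1,f_3): lcm = x^2yz. S = 2/3xy - 1/6yz + 3/2z - 3/2.
  reduce S modulo (f_1, f_2, f_3, g_4):
  remainder 3/2z - 3/2 ≠ 0; add g_5 = 3/2z - 3/2 to the basis.

S(f_2,g_5): lcm = xz^2. S = xz - 12/7y^2z + 1/7yz - 1.
  reduce S modulo (f_1, f_2, f_3, g_4, g_5):
  remainder x - 1 ≠ 0; add g_6 = x - 1 to the basis.

The other S-polynomials (S(f_2,f_3), S(f_1,g_4), S(f_2,g_4), S(f_3,g_4), S(f_1,g_5), S(f_3,g_5), S(g_4,g_5), S(f_1,g_6), S(f_2,g_6), S(f_3,g_6), S(g_4,g_6), S(g_5,g_6)) all reduce to 0 modulo the current basis, so we have a Gröbner basis.
Inter-reduce: drop elements whose leading term is divisible by another's, tail-reduce, and make monic.

G = {x - 1, y, z - 1}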